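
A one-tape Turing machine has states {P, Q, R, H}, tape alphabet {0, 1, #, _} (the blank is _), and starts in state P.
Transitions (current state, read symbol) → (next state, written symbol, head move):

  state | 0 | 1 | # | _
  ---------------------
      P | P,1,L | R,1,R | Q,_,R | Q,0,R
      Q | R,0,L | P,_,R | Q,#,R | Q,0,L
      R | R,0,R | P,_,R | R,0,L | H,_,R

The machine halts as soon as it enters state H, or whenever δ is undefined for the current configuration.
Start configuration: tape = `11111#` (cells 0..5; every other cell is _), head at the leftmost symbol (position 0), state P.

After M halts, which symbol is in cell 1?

_

state=P head=0 tape=[1]1111#__   (P,1)→(R,1,R)
state=R head=1 tape=1[1]111#__   (R,1)→(P,_,R)
state=P head=2 tape=1_[1]11#__   (P,1)→(R,1,R)
state=R head=3 tape=1_1[1]1#__   (R,1)→(P,_,R)
state=P head=4 tape=1_1_[1]#__   (P,1)→(R,1,R)
state=R head=5 tape=1_1_1[#]__   (R,#)→(R,0,L)
state=R head=4 tape=1_1_[1]0__   (R,1)→(P,_,R)
state=P head=5 tape=1_1__[0]__   (P,0)→(P,1,L)
state=P head=4 tape=1_1_[_]1__   (P,_)→(Q,0,R)
state=Q head=5 tape=1_1_0[1]__   (Q,1)→(P,_,R)
state=P head=6 tape=1_1_0_[_]_   (P,_)→(Q,0,R)
state=Q head=7 tape=1_1_0_0[_]   (Q,_)→(Q,0,L)
state=Q head=6 tape=1_1_0_[0]0   (Q,0)→(R,0,L)
state=R head=5 tape=1_1_0[_]00   (R,_)→(H,_,R)
state=H head=6 tape=1_1_0_[0]0
Cell 1 holds _ when M halts.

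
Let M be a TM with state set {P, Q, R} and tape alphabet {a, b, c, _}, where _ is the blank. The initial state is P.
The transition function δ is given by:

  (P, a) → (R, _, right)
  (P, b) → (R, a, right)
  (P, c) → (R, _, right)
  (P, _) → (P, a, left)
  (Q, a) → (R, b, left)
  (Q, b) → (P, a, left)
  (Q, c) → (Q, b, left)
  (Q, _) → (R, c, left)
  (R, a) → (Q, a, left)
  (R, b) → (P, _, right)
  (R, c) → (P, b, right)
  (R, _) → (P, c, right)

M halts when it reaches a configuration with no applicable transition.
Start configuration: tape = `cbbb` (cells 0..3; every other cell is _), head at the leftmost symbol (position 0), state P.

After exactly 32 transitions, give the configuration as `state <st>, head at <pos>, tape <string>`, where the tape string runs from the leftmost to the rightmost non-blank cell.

P | [c]bbb_   read c → write _, move right, go to R
R | _[b]bb_   read b → write _, move right, go to P
P | __[b]b_   read b → write a, move right, go to R
R | __a[b]_   read b → write _, move right, go to P
P | __a_[_]   read _ → write a, move left, go to P
P | __a[_]a   read _ → write a, move left, go to P
P | __[a]aa   read a → write _, move right, go to R
R | ___[a]a   read a → write a, move left, go to Q
Q | __[_]aa   read _ → write c, move left, go to R
R | _[_]caa   read _ → write c, move right, go to P
P | _c[c]aa   read c → write _, move right, go to R
R | _c_[a]a   read a → write a, move left, go to Q
Q | _c[_]aa   read _ → write c, move left, go to R
R | _[c]caa   read c → write b, move right, go to P
P | _b[c]aa   read c → write _, move right, go to R
R | _b_[a]a   read a → write a, move left, go to Q
Q | _b[_]aa   read _ → write c, move left, go to R
R | _[b]caa   read b → write _, move right, go to P
P | __[c]aa   read c → write _, move right, go to R
R | ___[a]a   read a → write a, move left, go to Q
Q | __[_]aa   read _ → write c, move left, go to R
R | _[_]caa   read _ → write c, move right, go to P
P | _c[c]aa   read c → write _, move right, go to R
R | _c_[a]a   read a → write a, move left, go to Q
Q | _c[_]aa   read _ → write c, move left, go to R
R | _[c]caa   read c → write b, move right, go to P
P | _b[c]aa   read c → write _, move right, go to R
R | _b_[a]a   read a → write a, move left, go to Q
Q | _b[_]aa   read _ → write c, move left, go to R
R | _[b]caa   read b → write _, move right, go to P
P | __[c]aa   read c → write _, move right, go to R
R | ___[a]a   read a → write a, move left, go to Q
Q | __[_]aa
After 32 steps: state Q, head at 2, tape aa.

state Q, head at 2, tape aa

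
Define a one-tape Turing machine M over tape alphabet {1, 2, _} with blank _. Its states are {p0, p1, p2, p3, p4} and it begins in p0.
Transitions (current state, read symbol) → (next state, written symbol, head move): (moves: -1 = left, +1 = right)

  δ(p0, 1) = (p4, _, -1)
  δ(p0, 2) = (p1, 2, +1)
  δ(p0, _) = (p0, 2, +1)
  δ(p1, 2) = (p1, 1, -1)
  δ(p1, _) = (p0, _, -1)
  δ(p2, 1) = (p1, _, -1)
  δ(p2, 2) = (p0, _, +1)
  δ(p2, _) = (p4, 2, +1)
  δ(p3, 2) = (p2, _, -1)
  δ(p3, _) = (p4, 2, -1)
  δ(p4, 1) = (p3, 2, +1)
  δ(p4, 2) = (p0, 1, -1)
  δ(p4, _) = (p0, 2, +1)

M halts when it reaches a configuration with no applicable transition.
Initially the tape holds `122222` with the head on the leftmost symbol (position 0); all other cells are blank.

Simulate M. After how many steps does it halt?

state=p0 head=0 tape=___[1]22222   (p0,1)→(p4,_,-1)
state=p4 head=-1 tape=__[_]_22222   (p4,_)→(p0,2,+1)
state=p0 head=0 tape=__2[_]22222   (p0,_)→(p0,2,+1)
state=p0 head=1 tape=__22[2]2222   (p0,2)→(p1,2,+1)
state=p1 head=2 tape=__222[2]222   (p1,2)→(p1,1,-1)
state=p1 head=1 tape=__22[2]1222   (p1,2)→(p1,1,-1)
state=p1 head=0 tape=__2[2]11222   (p1,2)→(p1,1,-1)
state=p1 head=-1 tape=__[2]111222   (p1,2)→(p1,1,-1)
state=p1 head=-2 tape=_[_]1111222   (p1,_)→(p0,_,-1)
state=p0 head=-3 tape=[_]_1111222   (p0,_)→(p0,2,+1)
state=p0 head=-2 tape=2[_]1111222   (p0,_)→(p0,2,+1)
state=p0 head=-1 tape=22[1]111222   (p0,1)→(p4,_,-1)
state=p4 head=-2 tape=2[2]_111222   (p4,2)→(p0,1,-1)
state=p0 head=-3 tape=[2]1_111222   (p0,2)→(p1,2,+1)
state=p1 head=-2 tape=2[1]_111222
M halts after 14 transitions.

14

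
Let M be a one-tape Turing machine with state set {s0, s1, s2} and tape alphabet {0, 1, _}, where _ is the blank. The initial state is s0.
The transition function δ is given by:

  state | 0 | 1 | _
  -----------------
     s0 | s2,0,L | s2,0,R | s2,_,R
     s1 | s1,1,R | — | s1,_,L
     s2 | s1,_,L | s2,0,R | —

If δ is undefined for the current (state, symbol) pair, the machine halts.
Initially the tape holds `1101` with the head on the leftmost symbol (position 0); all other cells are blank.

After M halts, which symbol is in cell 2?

s0 | [1]101   read 1 → write 0, move R, go to s2
s2 | 0[1]01   read 1 → write 0, move R, go to s2
s2 | 00[0]1   read 0 → write _, move L, go to s1
s1 | 0[0]_1   read 0 → write 1, move R, go to s1
s1 | 01[_]1   read _ → write _, move L, go to s1
s1 | 0[1]_1
Cell 2 holds _ when M halts.

_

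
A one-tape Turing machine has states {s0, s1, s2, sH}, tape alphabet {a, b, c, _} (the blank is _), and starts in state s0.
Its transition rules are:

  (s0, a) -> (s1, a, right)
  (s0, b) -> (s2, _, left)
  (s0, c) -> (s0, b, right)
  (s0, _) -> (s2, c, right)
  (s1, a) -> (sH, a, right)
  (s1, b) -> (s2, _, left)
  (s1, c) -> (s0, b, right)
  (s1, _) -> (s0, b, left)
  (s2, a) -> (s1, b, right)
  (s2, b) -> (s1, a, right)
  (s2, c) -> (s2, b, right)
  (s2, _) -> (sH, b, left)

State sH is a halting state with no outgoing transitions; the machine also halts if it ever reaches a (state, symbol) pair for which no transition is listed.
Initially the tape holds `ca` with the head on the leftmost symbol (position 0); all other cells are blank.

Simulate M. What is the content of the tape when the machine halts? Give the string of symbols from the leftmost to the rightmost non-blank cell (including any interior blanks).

state=s0 head=0 tape=__[c]a_   (s0,c)→(s0,b,right)
state=s0 head=1 tape=__b[a]_   (s0,a)→(s1,a,right)
state=s1 head=2 tape=__ba[_]   (s1,_)→(s0,b,left)
state=s0 head=1 tape=__b[a]b   (s0,a)→(s1,a,right)
state=s1 head=2 tape=__ba[b]   (s1,b)→(s2,_,left)
state=s2 head=1 tape=__b[a]_   (s2,a)→(s1,b,right)
state=s1 head=2 tape=__bb[_]   (s1,_)→(s0,b,left)
state=s0 head=1 tape=__b[b]b   (s0,b)→(s2,_,left)
state=s2 head=0 tape=__[b]_b   (s2,b)→(s1,a,right)
state=s1 head=1 tape=__a[_]b   (s1,_)→(s0,b,left)
state=s0 head=0 tape=__[a]bb   (s0,a)→(s1,a,right)
state=s1 head=1 tape=__a[b]b   (s1,b)→(s2,_,left)
state=s2 head=0 tape=__[a]_b   (s2,a)→(s1,b,right)
state=s1 head=1 tape=__b[_]b   (s1,_)→(s0,b,left)
state=s0 head=0 tape=__[b]bb   (s0,b)→(s2,_,left)
state=s2 head=-1 tape=_[_]_bb   (s2,_)→(sH,b,left)
state=sH head=-2 tape=[_]b_bb
The non-blank tape span at halt is b_bb.

b_bb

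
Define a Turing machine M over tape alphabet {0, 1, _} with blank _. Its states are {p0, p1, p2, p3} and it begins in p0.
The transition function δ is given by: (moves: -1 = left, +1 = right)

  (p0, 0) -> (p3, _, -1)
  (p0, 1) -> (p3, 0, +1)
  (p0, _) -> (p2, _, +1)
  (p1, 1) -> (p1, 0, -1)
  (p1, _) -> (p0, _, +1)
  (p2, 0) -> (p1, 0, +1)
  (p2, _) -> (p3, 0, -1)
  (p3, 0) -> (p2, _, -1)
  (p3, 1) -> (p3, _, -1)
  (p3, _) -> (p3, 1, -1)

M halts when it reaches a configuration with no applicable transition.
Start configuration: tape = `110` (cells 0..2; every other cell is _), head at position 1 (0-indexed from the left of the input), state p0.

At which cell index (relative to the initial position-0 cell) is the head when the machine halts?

state=p0 head=1 tape=1[1]0__   (p0,1)→(p3,0,+1)
state=p3 head=2 tape=10[0]__   (p3,0)→(p2,_,-1)
state=p2 head=1 tape=1[0]___   (p2,0)→(p1,0,+1)
state=p1 head=2 tape=10[_]__   (p1,_)→(p0,_,+1)
state=p0 head=3 tape=10_[_]_   (p0,_)→(p2,_,+1)
state=p2 head=4 tape=10__[_]   (p2,_)→(p3,0,-1)
state=p3 head=3 tape=10_[_]0   (p3,_)→(p3,1,-1)
state=p3 head=2 tape=10[_]10   (p3,_)→(p3,1,-1)
state=p3 head=1 tape=1[0]110   (p3,0)→(p2,_,-1)
state=p2 head=0 tape=[1]_110
At halt the head is at cell 0.

0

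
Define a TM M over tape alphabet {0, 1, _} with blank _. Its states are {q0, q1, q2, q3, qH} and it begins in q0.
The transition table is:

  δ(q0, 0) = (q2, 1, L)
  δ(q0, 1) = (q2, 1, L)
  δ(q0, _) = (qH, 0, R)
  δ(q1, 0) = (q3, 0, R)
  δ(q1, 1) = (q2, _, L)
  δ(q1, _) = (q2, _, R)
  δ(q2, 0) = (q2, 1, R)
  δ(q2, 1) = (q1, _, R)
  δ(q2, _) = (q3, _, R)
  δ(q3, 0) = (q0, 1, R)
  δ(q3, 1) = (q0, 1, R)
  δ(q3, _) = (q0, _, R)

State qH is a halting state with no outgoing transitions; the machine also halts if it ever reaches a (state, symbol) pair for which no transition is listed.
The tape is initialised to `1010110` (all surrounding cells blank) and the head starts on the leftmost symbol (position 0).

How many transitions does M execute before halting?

28

q0 | _[1]010110__   read 1 → write 1, move L, go to q2
q2 | [_]1010110__   read _ → write _, move R, go to q3
q3 | _[1]010110__   read 1 → write 1, move R, go to q0
q0 | _1[0]10110__   read 0 → write 1, move L, go to q2
q2 | _[1]110110__   read 1 → write _, move R, go to q1
q1 | __[1]10110__   read 1 → write _, move L, go to q2
q2 | _[_]_10110__   read _ → write _, move R, go to q3
q3 | __[_]10110__   read _ → write _, move R, go to q0
q0 | ___[1]0110__   read 1 → write 1, move L, go to q2
q2 | __[_]10110__   read _ → write _, move R, go to q3
q3 | ___[1]0110__   read 1 → write 1, move R, go to q0
q0 | ___1[0]110__   read 0 → write 1, move L, go to q2
q2 | ___[1]1110__   read 1 → write _, move R, go to q1
q1 | ____[1]110__   read 1 → write _, move L, go to q2
q2 | ___[_]_110__   read _ → write _, move R, go to q3
q3 | ____[_]110__   read _ → write _, move R, go to q0
q0 | _____[1]10__   read 1 → write 1, move L, go to q2
q2 | ____[_]110__   read _ → write _, move R, go to q3
q3 | _____[1]10__   read 1 → write 1, move R, go to q0
q0 | _____1[1]0__   read 1 → write 1, move L, go to q2
q2 | _____[1]10__   read 1 → write _, move R, go to q1
q1 | ______[1]0__   read 1 → write _, move L, go to q2
q2 | _____[_]_0__   read _ → write _, move R, go to q3
q3 | ______[_]0__   read _ → write _, move R, go to q0
q0 | _______[0]__   read 0 → write 1, move L, go to q2
q2 | ______[_]1__   read _ → write _, move R, go to q3
q3 | _______[1]__   read 1 → write 1, move R, go to q0
q0 | _______1[_]_   read _ → write 0, move R, go to qH
qH | _______10[_]
M halts after 28 transitions.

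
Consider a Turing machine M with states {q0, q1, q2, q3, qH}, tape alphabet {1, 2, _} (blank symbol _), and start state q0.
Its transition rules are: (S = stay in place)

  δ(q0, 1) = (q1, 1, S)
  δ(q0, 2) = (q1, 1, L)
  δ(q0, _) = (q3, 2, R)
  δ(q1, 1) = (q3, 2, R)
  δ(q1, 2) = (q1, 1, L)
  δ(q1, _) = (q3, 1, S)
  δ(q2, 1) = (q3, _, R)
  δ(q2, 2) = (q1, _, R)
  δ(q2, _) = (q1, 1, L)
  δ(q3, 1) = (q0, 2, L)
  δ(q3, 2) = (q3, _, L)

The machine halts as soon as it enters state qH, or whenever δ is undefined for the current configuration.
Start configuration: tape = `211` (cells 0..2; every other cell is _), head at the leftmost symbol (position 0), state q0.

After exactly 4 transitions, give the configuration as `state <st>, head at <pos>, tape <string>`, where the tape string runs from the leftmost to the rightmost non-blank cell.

state q3, head at -1, tape 22111

q0 | __[2]11   read 2 → write 1, move L, go to q1
q1 | _[_]111   read _ → write 1, move S, go to q3
q3 | _[1]111   read 1 → write 2, move L, go to q0
q0 | [_]2111   read _ → write 2, move R, go to q3
q3 | 2[2]111
After 4 steps: state q3, head at -1, tape 22111.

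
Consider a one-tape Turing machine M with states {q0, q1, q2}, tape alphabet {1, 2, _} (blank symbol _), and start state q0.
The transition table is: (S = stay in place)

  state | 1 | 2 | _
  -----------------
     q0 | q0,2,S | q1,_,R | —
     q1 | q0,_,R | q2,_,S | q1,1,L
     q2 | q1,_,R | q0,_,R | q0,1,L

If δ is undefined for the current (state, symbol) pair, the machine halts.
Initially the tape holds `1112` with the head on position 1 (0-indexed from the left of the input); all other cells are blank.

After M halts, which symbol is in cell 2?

_

state=q0 head=1 tape=1[1]12__   (q0,1)→(q0,2,S)
state=q0 head=1 tape=1[2]12__   (q0,2)→(q1,_,R)
state=q1 head=2 tape=1_[1]2__   (q1,1)→(q0,_,R)
state=q0 head=3 tape=1__[2]__   (q0,2)→(q1,_,R)
state=q1 head=4 tape=1___[_]_   (q1,_)→(q1,1,L)
state=q1 head=3 tape=1__[_]1_   (q1,_)→(q1,1,L)
state=q1 head=2 tape=1_[_]11_   (q1,_)→(q1,1,L)
state=q1 head=1 tape=1[_]111_   (q1,_)→(q1,1,L)
state=q1 head=0 tape=[1]1111_   (q1,1)→(q0,_,R)
state=q0 head=1 tape=_[1]111_   (q0,1)→(q0,2,S)
state=q0 head=1 tape=_[2]111_   (q0,2)→(q1,_,R)
state=q1 head=2 tape=__[1]11_   (q1,1)→(q0,_,R)
state=q0 head=3 tape=___[1]1_   (q0,1)→(q0,2,S)
state=q0 head=3 tape=___[2]1_   (q0,2)→(q1,_,R)
state=q1 head=4 tape=____[1]_   (q1,1)→(q0,_,R)
state=q0 head=5 tape=_____[_]
Cell 2 holds _ when M halts.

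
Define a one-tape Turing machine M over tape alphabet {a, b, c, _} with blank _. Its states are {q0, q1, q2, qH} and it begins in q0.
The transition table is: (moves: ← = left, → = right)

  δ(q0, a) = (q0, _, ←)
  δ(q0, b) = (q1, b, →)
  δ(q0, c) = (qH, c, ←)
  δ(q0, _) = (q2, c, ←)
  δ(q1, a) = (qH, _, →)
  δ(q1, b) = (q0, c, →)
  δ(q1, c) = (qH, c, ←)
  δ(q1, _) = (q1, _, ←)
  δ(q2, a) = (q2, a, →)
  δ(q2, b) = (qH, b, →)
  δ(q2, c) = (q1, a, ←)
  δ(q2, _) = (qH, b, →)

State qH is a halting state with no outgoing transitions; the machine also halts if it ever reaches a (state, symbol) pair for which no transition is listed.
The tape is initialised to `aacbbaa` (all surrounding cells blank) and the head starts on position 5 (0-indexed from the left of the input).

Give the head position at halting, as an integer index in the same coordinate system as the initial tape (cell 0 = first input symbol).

state=q0 head=5 tape=aacbb[a]a   (q0,a)→(q0,_,←)
state=q0 head=4 tape=aacb[b]_a   (q0,b)→(q1,b,→)
state=q1 head=5 tape=aacbb[_]a   (q1,_)→(q1,_,←)
state=q1 head=4 tape=aacb[b]_a   (q1,b)→(q0,c,→)
state=q0 head=5 tape=aacbc[_]a   (q0,_)→(q2,c,←)
state=q2 head=4 tape=aacb[c]ca   (q2,c)→(q1,a,←)
state=q1 head=3 tape=aac[b]aca   (q1,b)→(q0,c,→)
state=q0 head=4 tape=aacc[a]ca   (q0,a)→(q0,_,←)
state=q0 head=3 tape=aac[c]_ca   (q0,c)→(qH,c,←)
state=qH head=2 tape=aa[c]c_ca
At halt the head is at cell 2.

2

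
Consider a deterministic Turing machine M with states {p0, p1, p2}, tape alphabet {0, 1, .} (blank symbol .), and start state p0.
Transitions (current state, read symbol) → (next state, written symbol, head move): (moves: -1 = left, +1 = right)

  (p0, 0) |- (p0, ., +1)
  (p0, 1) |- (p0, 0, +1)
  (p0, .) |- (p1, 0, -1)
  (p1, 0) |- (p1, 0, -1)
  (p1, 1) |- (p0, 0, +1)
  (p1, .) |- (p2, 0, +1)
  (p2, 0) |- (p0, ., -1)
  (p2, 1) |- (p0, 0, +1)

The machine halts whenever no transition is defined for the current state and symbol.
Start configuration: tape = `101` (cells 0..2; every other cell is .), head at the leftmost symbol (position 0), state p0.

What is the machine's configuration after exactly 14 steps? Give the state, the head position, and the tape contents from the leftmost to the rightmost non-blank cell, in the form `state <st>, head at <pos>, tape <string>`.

state p2, head at 2, tape 0000

state=p0 head=0 tape=[1]01.   (p0,1)→(p0,0,+1)
state=p0 head=1 tape=0[0]1.   (p0,0)→(p0,.,+1)
state=p0 head=2 tape=0.[1].   (p0,1)→(p0,0,+1)
state=p0 head=3 tape=0.0[.]   (p0,.)→(p1,0,-1)
state=p1 head=2 tape=0.[0]0   (p1,0)→(p1,0,-1)
state=p1 head=1 tape=0[.]00   (p1,.)→(p2,0,+1)
state=p2 head=2 tape=00[0]0   (p2,0)→(p0,.,-1)
state=p0 head=1 tape=0[0].0   (p0,0)→(p0,.,+1)
state=p0 head=2 tape=0.[.]0   (p0,.)→(p1,0,-1)
state=p1 head=1 tape=0[.]00   (p1,.)→(p2,0,+1)
state=p2 head=2 tape=00[0]0   (p2,0)→(p0,.,-1)
state=p0 head=1 tape=0[0].0   (p0,0)→(p0,.,+1)
state=p0 head=2 tape=0.[.]0   (p0,.)→(p1,0,-1)
state=p1 head=1 tape=0[.]00   (p1,.)→(p2,0,+1)
state=p2 head=2 tape=00[0]0
After 14 steps: state p2, head at 2, tape 0000.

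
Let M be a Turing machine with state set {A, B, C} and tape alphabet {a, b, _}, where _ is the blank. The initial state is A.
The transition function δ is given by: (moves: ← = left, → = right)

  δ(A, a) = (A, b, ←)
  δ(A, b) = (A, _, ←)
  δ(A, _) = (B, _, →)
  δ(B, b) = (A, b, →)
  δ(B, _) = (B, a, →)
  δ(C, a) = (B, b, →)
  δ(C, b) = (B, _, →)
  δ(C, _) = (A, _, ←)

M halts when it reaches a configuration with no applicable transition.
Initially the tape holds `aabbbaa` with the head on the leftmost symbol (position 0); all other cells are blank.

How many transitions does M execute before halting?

A | _[a]abbbaa   read a → write b, move ←, go to A
A | [_]babbbaa   read _ → write _, move →, go to B
B | _[b]abbbaa   read b → write b, move →, go to A
A | _b[a]bbbaa   read a → write b, move ←, go to A
A | _[b]bbbbaa   read b → write _, move ←, go to A
A | [_]_bbbbaa   read _ → write _, move →, go to B
B | _[_]bbbbaa   read _ → write a, move →, go to B
B | _a[b]bbbaa   read b → write b, move →, go to A
A | _ab[b]bbaa   read b → write _, move ←, go to A
A | _a[b]_bbaa   read b → write _, move ←, go to A
A | _[a]__bbaa   read a → write b, move ←, go to A
A | [_]b__bbaa   read _ → write _, move →, go to B
B | _[b]__bbaa   read b → write b, move →, go to A
A | _b[_]_bbaa   read _ → write _, move →, go to B
B | _b_[_]bbaa   read _ → write a, move →, go to B
B | _b_a[b]baa   read b → write b, move →, go to A
A | _b_ab[b]aa   read b → write _, move ←, go to A
A | _b_a[b]_aa   read b → write _, move ←, go to A
A | _b_[a]__aa   read a → write b, move ←, go to A
A | _b[_]b__aa   read _ → write _, move →, go to B
B | _b_[b]__aa   read b → write b, move →, go to A
A | _b_b[_]_aa   read _ → write _, move →, go to B
B | _b_b_[_]aa   read _ → write a, move →, go to B
B | _b_b_a[a]a
M halts after 23 transitions.

23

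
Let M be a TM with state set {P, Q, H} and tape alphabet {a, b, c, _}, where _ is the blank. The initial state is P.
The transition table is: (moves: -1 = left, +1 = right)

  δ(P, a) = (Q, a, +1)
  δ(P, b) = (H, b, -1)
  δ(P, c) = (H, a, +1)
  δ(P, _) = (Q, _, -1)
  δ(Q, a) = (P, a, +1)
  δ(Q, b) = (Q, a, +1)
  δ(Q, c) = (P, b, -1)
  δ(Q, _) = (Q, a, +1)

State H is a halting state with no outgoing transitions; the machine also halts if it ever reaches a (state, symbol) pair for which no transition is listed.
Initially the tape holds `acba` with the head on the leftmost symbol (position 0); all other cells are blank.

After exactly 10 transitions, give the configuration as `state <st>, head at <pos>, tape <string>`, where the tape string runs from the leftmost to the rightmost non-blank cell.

state=P head=0 tape=[a]cba_   (P,a)→(Q,a,+1)
state=Q head=1 tape=a[c]ba_   (Q,c)→(P,b,-1)
state=P head=0 tape=[a]bba_   (P,a)→(Q,a,+1)
state=Q head=1 tape=a[b]ba_   (Q,b)→(Q,a,+1)
state=Q head=2 tape=aa[b]a_   (Q,b)→(Q,a,+1)
state=Q head=3 tape=aaa[a]_   (Q,a)→(P,a,+1)
state=P head=4 tape=aaaa[_]   (P,_)→(Q,_,-1)
state=Q head=3 tape=aaa[a]_   (Q,a)→(P,a,+1)
state=P head=4 tape=aaaa[_]   (P,_)→(Q,_,-1)
state=Q head=3 tape=aaa[a]_   (Q,a)→(P,a,+1)
state=P head=4 tape=aaaa[_]
After 10 steps: state P, head at 4, tape aaaa.

state P, head at 4, tape aaaa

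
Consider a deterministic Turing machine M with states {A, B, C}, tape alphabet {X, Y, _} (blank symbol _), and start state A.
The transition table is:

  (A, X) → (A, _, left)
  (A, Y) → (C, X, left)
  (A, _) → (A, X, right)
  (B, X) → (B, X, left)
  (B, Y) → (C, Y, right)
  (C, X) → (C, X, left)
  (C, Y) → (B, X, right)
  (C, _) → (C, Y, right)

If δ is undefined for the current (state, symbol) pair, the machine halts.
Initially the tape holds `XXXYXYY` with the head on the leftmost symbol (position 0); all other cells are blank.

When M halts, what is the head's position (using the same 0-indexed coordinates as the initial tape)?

state=A head=0 tape=_____[X]XXYXYY   (A,X)→(A,_,left)
state=A head=-1 tape=____[_]_XXYXYY   (A,_)→(A,X,right)
state=A head=0 tape=____X[_]XXYXYY   (A,_)→(A,X,right)
state=A head=1 tape=____XX[X]XYXYY   (A,X)→(A,_,left)
state=A head=0 tape=____X[X]_XYXYY   (A,X)→(A,_,left)
state=A head=-1 tape=____[X]__XYXYY   (A,X)→(A,_,left)
state=A head=-2 tape=___[_]___XYXYY   (A,_)→(A,X,right)
state=A head=-1 tape=___X[_]__XYXYY   (A,_)→(A,X,right)
state=A head=0 tape=___XX[_]_XYXYY   (A,_)→(A,X,right)
state=A head=1 tape=___XXX[_]XYXYY   (A,_)→(A,X,right)
state=A head=2 tape=___XXXX[X]YXYY   (A,X)→(A,_,left)
state=A head=1 tape=___XXX[X]_YXYY   (A,X)→(A,_,left)
state=A head=0 tape=___XX[X]__YXYY   (A,X)→(A,_,left)
state=A head=-1 tape=___X[X]___YXYY   (A,X)→(A,_,left)
state=A head=-2 tape=___[X]____YXYY   (A,X)→(A,_,left)
state=A head=-3 tape=__[_]_____YXYY   (A,_)→(A,X,right)
state=A head=-2 tape=__X[_]____YXYY   (A,_)→(A,X,right)
state=A head=-1 tape=__XX[_]___YXYY   (A,_)→(A,X,right)
state=A head=0 tape=__XXX[_]__YXYY   (A,_)→(A,X,right)
state=A head=1 tape=__XXXX[_]_YXYY   (A,_)→(A,X,right)
state=A head=2 tape=__XXXXX[_]YXYY   (A,_)→(A,X,right)
state=A head=3 tape=__XXXXXX[Y]XYY   (A,Y)→(C,X,left)
state=C head=2 tape=__XXXXX[X]XXYY   (C,X)→(C,X,left)
state=C head=1 tape=__XXXX[X]XXXYY   (C,X)→(C,X,left)
state=C head=0 tape=__XXX[X]XXXXYY   (C,X)→(C,X,left)
state=C head=-1 tape=__XX[X]XXXXXYY   (C,X)→(C,X,left)
state=C head=-2 tape=__X[X]XXXXXXYY   (C,X)→(C,X,left)
state=C head=-3 tape=__[X]XXXXXXXYY   (C,X)→(C,X,left)
state=C head=-4 tape=_[_]XXXXXXXXYY   (C,_)→(C,Y,right)
state=C head=-3 tape=_Y[X]XXXXXXXYY   (C,X)→(C,X,left)
state=C head=-4 tape=_[Y]XXXXXXXXYY   (C,Y)→(B,X,right)
state=B head=-3 tape=_X[X]XXXXXXXYY   (B,X)→(B,X,left)
state=B head=-4 tape=_[X]XXXXXXXXYY   (B,X)→(B,X,left)
state=B head=-5 tape=[_]XXXXXXXXXYY
At halt the head is at cell -5.

-5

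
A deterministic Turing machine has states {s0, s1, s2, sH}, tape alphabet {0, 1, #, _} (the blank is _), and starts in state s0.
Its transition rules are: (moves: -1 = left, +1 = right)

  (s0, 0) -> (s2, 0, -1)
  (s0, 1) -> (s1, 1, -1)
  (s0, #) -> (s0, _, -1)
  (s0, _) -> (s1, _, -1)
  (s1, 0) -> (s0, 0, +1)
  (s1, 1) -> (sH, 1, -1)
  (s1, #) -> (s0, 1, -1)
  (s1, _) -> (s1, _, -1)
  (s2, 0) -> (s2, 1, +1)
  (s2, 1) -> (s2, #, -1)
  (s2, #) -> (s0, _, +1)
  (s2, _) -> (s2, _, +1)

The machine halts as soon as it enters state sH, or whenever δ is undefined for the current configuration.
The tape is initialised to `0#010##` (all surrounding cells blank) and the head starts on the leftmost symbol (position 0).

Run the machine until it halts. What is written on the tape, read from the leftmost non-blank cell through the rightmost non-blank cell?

1___0##

state=s0 head=0 tape=_[0]#010##   (s0,0)→(s2,0,-1)
state=s2 head=-1 tape=[_]0#010##   (s2,_)→(s2,_,+1)
state=s2 head=0 tape=_[0]#010##   (s2,0)→(s2,1,+1)
state=s2 head=1 tape=_1[#]010##   (s2,#)→(s0,_,+1)
state=s0 head=2 tape=_1_[0]10##   (s0,0)→(s2,0,-1)
state=s2 head=1 tape=_1[_]010##   (s2,_)→(s2,_,+1)
state=s2 head=2 tape=_1_[0]10##   (s2,0)→(s2,1,+1)
state=s2 head=3 tape=_1_1[1]0##   (s2,1)→(s2,#,-1)
state=s2 head=2 tape=_1_[1]#0##   (s2,1)→(s2,#,-1)
state=s2 head=1 tape=_1[_]##0##   (s2,_)→(s2,_,+1)
state=s2 head=2 tape=_1_[#]#0##   (s2,#)→(s0,_,+1)
state=s0 head=3 tape=_1__[#]0##   (s0,#)→(s0,_,-1)
state=s0 head=2 tape=_1_[_]_0##   (s0,_)→(s1,_,-1)
state=s1 head=1 tape=_1[_]__0##   (s1,_)→(s1,_,-1)
state=s1 head=0 tape=_[1]___0##   (s1,1)→(sH,1,-1)
state=sH head=-1 tape=[_]1___0##
The non-blank tape span at halt is 1___0##.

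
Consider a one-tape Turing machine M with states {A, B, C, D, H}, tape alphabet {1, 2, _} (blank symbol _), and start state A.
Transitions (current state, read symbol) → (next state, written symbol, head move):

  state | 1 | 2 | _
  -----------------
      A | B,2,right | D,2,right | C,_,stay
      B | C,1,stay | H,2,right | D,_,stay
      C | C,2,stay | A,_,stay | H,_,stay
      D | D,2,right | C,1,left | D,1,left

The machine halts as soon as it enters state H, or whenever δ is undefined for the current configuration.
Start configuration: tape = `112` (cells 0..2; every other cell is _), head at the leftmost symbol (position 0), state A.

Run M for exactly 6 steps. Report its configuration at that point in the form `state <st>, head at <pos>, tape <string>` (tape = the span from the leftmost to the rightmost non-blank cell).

A | [1]12   read 1 → write 2, move right, go to B
B | 2[1]2   read 1 → write 1, move stay, go to C
C | 2[1]2   read 1 → write 2, move stay, go to C
C | 2[2]2   read 2 → write _, move stay, go to A
A | 2[_]2   read _ → write _, move stay, go to C
C | 2[_]2   read _ → write _, move stay, go to H
H | 2[_]2
After 6 steps: state H, head at 1, tape 2_2.

state H, head at 1, tape 2_2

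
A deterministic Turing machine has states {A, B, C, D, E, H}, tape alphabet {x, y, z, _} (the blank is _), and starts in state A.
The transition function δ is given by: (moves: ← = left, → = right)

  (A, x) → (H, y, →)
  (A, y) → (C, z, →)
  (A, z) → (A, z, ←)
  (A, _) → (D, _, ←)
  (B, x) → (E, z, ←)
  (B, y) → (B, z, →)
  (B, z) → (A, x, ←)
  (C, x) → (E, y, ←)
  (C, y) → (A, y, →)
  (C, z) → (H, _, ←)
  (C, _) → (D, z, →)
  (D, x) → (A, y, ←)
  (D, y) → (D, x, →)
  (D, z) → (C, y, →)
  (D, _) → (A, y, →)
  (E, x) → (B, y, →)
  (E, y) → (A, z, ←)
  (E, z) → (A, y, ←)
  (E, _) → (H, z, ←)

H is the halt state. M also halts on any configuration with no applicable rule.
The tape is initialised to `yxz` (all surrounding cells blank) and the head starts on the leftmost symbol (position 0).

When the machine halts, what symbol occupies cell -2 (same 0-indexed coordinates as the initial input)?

A | __[y]xz   read y → write z, move →, go to C
C | __z[x]z   read x → write y, move ←, go to E
E | __[z]yz   read z → write y, move ←, go to A
A | _[_]yyz   read _ → write _, move ←, go to D
D | [_]_yyz   read _ → write y, move →, go to A
A | y[_]yyz   read _ → write _, move ←, go to D
D | [y]_yyz   read y → write x, move →, go to D
D | x[_]yyz   read _ → write y, move →, go to A
A | xy[y]yz   read y → write z, move →, go to C
C | xyz[y]z   read y → write y, move →, go to A
A | xyzy[z]   read z → write z, move ←, go to A
A | xyz[y]z   read y → write z, move →, go to C
C | xyzz[z]   read z → write _, move ←, go to H
H | xyz[z]_
Cell -2 holds x when M halts.

x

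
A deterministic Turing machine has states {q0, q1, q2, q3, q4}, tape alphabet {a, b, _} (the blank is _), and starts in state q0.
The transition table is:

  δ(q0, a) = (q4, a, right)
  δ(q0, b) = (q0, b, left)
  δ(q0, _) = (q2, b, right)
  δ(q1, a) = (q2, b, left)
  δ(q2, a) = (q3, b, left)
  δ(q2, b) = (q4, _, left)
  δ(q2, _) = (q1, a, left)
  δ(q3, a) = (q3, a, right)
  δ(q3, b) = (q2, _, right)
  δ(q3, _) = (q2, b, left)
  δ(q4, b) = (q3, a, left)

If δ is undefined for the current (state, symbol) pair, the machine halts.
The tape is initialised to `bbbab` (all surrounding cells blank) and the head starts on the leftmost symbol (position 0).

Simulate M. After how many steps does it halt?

6

state=q0 head=0 tape=____[b]bbab   (q0,b)→(q0,b,left)
state=q0 head=-1 tape=___[_]bbbab   (q0,_)→(q2,b,right)
state=q2 head=0 tape=___b[b]bbab   (q2,b)→(q4,_,left)
state=q4 head=-1 tape=___[b]_bbab   (q4,b)→(q3,a,left)
state=q3 head=-2 tape=__[_]a_bbab   (q3,_)→(q2,b,left)
state=q2 head=-3 tape=_[_]ba_bbab   (q2,_)→(q1,a,left)
state=q1 head=-4 tape=[_]aba_bbab
M halts after 6 transitions.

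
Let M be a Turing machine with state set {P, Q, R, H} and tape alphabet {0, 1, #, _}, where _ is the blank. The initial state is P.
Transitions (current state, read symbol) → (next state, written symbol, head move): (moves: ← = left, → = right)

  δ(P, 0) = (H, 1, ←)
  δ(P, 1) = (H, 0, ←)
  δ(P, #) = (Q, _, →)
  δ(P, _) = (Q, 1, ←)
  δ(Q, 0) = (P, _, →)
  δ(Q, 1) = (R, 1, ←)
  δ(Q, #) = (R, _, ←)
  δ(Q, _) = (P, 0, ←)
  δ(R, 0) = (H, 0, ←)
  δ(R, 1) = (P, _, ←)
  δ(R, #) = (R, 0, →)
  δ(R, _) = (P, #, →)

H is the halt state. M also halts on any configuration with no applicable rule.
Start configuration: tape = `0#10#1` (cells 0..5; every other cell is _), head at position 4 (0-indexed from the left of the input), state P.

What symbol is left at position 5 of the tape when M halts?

P | 0#10[#]1   read # → write _, move →, go to Q
Q | 0#10_[1]   read 1 → write 1, move ←, go to R
R | 0#10[_]1   read _ → write #, move →, go to P
P | 0#10#[1]   read 1 → write 0, move ←, go to H
H | 0#10[#]0
Cell 5 holds 0 when M halts.

0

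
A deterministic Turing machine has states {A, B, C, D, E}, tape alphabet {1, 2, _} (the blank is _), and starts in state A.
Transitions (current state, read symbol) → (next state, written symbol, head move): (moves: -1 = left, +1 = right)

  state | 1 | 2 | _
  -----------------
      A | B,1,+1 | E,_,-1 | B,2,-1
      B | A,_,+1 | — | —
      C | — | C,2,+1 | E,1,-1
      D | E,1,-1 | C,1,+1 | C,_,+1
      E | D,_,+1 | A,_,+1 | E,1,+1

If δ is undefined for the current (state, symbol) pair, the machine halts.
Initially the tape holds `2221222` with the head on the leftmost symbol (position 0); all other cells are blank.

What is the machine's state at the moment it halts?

B

state=A head=0 tape=_[2]221222__   (A,2)→(E,_,-1)
state=E head=-1 tape=[_]_221222__   (E,_)→(E,1,+1)
state=E head=0 tape=1[_]221222__   (E,_)→(E,1,+1)
state=E head=1 tape=11[2]21222__   (E,2)→(A,_,+1)
state=A head=2 tape=11_[2]1222__   (A,2)→(E,_,-1)
state=E head=1 tape=11[_]_1222__   (E,_)→(E,1,+1)
state=E head=2 tape=111[_]1222__   (E,_)→(E,1,+1)
state=E head=3 tape=1111[1]222__   (E,1)→(D,_,+1)
state=D head=4 tape=1111_[2]22__   (D,2)→(C,1,+1)
state=C head=5 tape=1111_1[2]2__   (C,2)→(C,2,+1)
state=C head=6 tape=1111_12[2]__   (C,2)→(C,2,+1)
state=C head=7 tape=1111_122[_]_   (C,_)→(E,1,-1)
state=E head=6 tape=1111_12[2]1_   (E,2)→(A,_,+1)
state=A head=7 tape=1111_12_[1]_   (A,1)→(B,1,+1)
state=B head=8 tape=1111_12_1[_]
No transition is defined for (B, _); M halts in state B.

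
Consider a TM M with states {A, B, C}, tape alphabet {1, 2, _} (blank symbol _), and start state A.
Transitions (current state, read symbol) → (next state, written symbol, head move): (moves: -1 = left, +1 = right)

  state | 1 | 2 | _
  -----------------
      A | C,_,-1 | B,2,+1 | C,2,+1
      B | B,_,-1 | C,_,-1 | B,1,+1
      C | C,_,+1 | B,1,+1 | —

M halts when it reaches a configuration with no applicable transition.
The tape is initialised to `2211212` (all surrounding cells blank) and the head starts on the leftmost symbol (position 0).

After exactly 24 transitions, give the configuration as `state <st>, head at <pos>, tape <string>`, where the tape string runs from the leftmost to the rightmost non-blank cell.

state=A head=0 tape=__[2]211212   (A,2)→(B,2,+1)
state=B head=1 tape=__2[2]11212   (B,2)→(C,_,-1)
state=C head=0 tape=__[2]_11212   (C,2)→(B,1,+1)
state=B head=1 tape=__1[_]11212   (B,_)→(B,1,+1)
state=B head=2 tape=__11[1]1212   (B,1)→(B,_,-1)
state=B head=1 tape=__1[1]_1212   (B,1)→(B,_,-1)
state=B head=0 tape=__[1]__1212   (B,1)→(B,_,-1)
state=B head=-1 tape=_[_]___1212   (B,_)→(B,1,+1)
state=B head=0 tape=_1[_]__1212   (B,_)→(B,1,+1)
state=B head=1 tape=_11[_]_1212   (B,_)→(B,1,+1)
state=B head=2 tape=_111[_]1212   (B,_)→(B,1,+1)
state=B head=3 tape=_1111[1]212   (B,1)→(B,_,-1)
state=B head=2 tape=_111[1]_212   (B,1)→(B,_,-1)
state=B head=1 tape=_11[1]__212   (B,1)→(B,_,-1)
state=B head=0 tape=_1[1]___212   (B,1)→(B,_,-1)
state=B head=-1 tape=_[1]____212   (B,1)→(B,_,-1)
state=B head=-2 tape=[_]_____212   (B,_)→(B,1,+1)
state=B head=-1 tape=1[_]____212   (B,_)→(B,1,+1)
state=B head=0 tape=11[_]___212   (B,_)→(B,1,+1)
state=B head=1 tape=111[_]__212   (B,_)→(B,1,+1)
state=B head=2 tape=1111[_]_212   (B,_)→(B,1,+1)
state=B head=3 tape=11111[_]212   (B,_)→(B,1,+1)
state=B head=4 tape=111111[2]12   (B,2)→(C,_,-1)
state=C head=3 tape=11111[1]_12   (C,1)→(C,_,+1)
state=C head=4 tape=11111_[_]12
After 24 steps: state C, head at 4, tape 11111__12.

state C, head at 4, tape 11111__12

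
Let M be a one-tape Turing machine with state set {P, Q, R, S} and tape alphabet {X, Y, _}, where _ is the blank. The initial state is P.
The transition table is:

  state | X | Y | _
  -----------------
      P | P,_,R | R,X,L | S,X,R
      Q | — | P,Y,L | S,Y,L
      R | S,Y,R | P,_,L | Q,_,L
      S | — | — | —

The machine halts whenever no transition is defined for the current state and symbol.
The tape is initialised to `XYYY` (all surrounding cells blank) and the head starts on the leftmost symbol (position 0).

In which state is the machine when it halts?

state=P head=0 tape=__[X]YYY   (P,X)→(P,_,R)
state=P head=1 tape=___[Y]YY   (P,Y)→(R,X,L)
state=R head=0 tape=__[_]XYY   (R,_)→(Q,_,L)
state=Q head=-1 tape=_[_]_XYY   (Q,_)→(S,Y,L)
state=S head=-2 tape=[_]Y_XYY
No transition is defined for (S, _); M halts in state S.

S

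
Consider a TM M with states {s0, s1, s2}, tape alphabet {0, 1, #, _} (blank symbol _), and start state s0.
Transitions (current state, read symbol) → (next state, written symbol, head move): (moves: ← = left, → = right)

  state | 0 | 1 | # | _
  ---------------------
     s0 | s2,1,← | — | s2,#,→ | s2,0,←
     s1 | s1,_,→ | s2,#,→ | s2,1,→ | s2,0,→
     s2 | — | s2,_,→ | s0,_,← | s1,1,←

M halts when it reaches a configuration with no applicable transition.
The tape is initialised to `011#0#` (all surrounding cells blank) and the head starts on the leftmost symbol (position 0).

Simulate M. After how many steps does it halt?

12

state=s0 head=0 tape=__[0]11#0#   (s0,0)→(s2,1,←)
state=s2 head=-1 tape=_[_]111#0#   (s2,_)→(s1,1,←)
state=s1 head=-2 tape=[_]1111#0#   (s1,_)→(s2,0,→)
state=s2 head=-1 tape=0[1]111#0#   (s2,1)→(s2,_,→)
state=s2 head=0 tape=0_[1]11#0#   (s2,1)→(s2,_,→)
state=s2 head=1 tape=0__[1]1#0#   (s2,1)→(s2,_,→)
state=s2 head=2 tape=0___[1]#0#   (s2,1)→(s2,_,→)
state=s2 head=3 tape=0____[#]0#   (s2,#)→(s0,_,←)
state=s0 head=2 tape=0___[_]_0#   (s0,_)→(s2,0,←)
state=s2 head=1 tape=0__[_]0_0#   (s2,_)→(s1,1,←)
state=s1 head=0 tape=0_[_]10_0#   (s1,_)→(s2,0,→)
state=s2 head=1 tape=0_0[1]0_0#   (s2,1)→(s2,_,→)
state=s2 head=2 tape=0_0_[0]_0#
M halts after 12 transitions.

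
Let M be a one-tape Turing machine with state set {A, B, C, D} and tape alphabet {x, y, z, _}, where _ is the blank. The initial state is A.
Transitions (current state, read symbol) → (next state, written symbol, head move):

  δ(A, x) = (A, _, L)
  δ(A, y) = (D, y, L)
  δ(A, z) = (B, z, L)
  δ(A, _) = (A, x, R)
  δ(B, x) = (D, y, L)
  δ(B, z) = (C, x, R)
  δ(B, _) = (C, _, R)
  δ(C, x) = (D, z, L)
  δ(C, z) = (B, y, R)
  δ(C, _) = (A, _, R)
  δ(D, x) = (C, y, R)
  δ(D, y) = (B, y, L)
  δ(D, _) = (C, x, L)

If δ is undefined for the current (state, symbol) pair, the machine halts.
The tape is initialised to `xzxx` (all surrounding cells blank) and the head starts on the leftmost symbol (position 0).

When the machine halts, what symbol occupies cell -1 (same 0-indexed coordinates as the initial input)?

y

state=A head=0 tape=_[x]zxx   (A,x)→(A,_,L)
state=A head=-1 tape=[_]_zxx   (A,_)→(A,x,R)
state=A head=0 tape=x[_]zxx   (A,_)→(A,x,R)
state=A head=1 tape=xx[z]xx   (A,z)→(B,z,L)
state=B head=0 tape=x[x]zxx   (B,x)→(D,y,L)
state=D head=-1 tape=[x]yzxx   (D,x)→(C,y,R)
state=C head=0 tape=y[y]zxx
Cell -1 holds y when M halts.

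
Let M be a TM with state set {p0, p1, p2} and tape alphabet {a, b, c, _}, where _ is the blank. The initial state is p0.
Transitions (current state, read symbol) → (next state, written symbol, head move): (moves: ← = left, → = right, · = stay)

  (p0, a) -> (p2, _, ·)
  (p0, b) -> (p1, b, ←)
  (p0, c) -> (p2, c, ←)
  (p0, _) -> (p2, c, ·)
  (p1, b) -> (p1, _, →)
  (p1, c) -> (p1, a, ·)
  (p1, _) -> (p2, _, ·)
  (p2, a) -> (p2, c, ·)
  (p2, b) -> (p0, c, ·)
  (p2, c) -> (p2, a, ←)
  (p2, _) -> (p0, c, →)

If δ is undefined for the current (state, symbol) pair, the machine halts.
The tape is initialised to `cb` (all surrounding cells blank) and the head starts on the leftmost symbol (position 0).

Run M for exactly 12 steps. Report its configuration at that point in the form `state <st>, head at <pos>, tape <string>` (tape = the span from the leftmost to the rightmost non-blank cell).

state p2, head at -2, tape c_acb

p0 | ___[c]b   read c → write c, move ←, go to p2
p2 | __[_]cb   read _ → write c, move →, go to p0
p0 | __c[c]b   read c → write c, move ←, go to p2
p2 | __[c]cb   read c → write a, move ←, go to p2
p2 | _[_]acb   read _ → write c, move →, go to p0
p0 | _c[a]cb   read a → write _, move ·, go to p2
p2 | _c[_]cb   read _ → write c, move →, go to p0
p0 | _cc[c]b   read c → write c, move ←, go to p2
p2 | _c[c]cb   read c → write a, move ←, go to p2
p2 | _[c]acb   read c → write a, move ←, go to p2
p2 | [_]aacb   read _ → write c, move →, go to p0
p0 | c[a]acb   read a → write _, move ·, go to p2
p2 | c[_]acb
After 12 steps: state p2, head at -2, tape c_acb.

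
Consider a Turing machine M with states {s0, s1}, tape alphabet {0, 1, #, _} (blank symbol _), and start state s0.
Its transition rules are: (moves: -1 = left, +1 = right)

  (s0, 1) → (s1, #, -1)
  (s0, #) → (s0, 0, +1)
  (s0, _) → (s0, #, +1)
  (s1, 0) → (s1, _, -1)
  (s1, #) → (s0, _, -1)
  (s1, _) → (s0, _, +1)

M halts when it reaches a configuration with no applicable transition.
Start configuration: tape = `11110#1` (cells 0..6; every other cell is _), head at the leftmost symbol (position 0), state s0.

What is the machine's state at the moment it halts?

state=s0 head=0 tape=_[1]1110#1   (s0,1)→(s1,#,-1)
state=s1 head=-1 tape=[_]#1110#1   (s1,_)→(s0,_,+1)
state=s0 head=0 tape=_[#]1110#1   (s0,#)→(s0,0,+1)
state=s0 head=1 tape=_0[1]110#1   (s0,1)→(s1,#,-1)
state=s1 head=0 tape=_[0]#110#1   (s1,0)→(s1,_,-1)
state=s1 head=-1 tape=[_]_#110#1   (s1,_)→(s0,_,+1)
state=s0 head=0 tape=_[_]#110#1   (s0,_)→(s0,#,+1)
state=s0 head=1 tape=_#[#]110#1   (s0,#)→(s0,0,+1)
state=s0 head=2 tape=_#0[1]10#1   (s0,1)→(s1,#,-1)
state=s1 head=1 tape=_#[0]#10#1   (s1,0)→(s1,_,-1)
state=s1 head=0 tape=_[#]_#10#1   (s1,#)→(s0,_,-1)
state=s0 head=-1 tape=[_]__#10#1   (s0,_)→(s0,#,+1)
state=s0 head=0 tape=#[_]_#10#1   (s0,_)→(s0,#,+1)
state=s0 head=1 tape=##[_]#10#1   (s0,_)→(s0,#,+1)
state=s0 head=2 tape=###[#]10#1   (s0,#)→(s0,0,+1)
state=s0 head=3 tape=###0[1]0#1   (s0,1)→(s1,#,-1)
state=s1 head=2 tape=###[0]#0#1   (s1,0)→(s1,_,-1)
state=s1 head=1 tape=##[#]_#0#1   (s1,#)→(s0,_,-1)
state=s0 head=0 tape=#[#]__#0#1   (s0,#)→(s0,0,+1)
state=s0 head=1 tape=#0[_]_#0#1   (s0,_)→(s0,#,+1)
state=s0 head=2 tape=#0#[_]#0#1   (s0,_)→(s0,#,+1)
state=s0 head=3 tape=#0##[#]0#1   (s0,#)→(s0,0,+1)
state=s0 head=4 tape=#0##0[0]#1
No transition is defined for (s0, 0); M halts in state s0.

s0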